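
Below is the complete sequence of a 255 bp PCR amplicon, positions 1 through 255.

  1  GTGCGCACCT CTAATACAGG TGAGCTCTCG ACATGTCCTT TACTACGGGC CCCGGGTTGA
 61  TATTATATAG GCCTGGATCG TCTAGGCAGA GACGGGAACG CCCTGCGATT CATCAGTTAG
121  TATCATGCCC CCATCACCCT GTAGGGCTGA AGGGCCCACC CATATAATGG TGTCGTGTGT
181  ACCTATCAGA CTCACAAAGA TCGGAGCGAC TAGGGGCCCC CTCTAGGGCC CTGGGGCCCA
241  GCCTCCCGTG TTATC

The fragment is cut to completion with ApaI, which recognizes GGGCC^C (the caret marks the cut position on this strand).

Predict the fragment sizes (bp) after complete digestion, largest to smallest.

ApaI sites (GGGCCC) start at positions 47, 152, 214, 226, 234.
ApaI cuts after base 5 of each site (before the last base), so after positions 51, 156, 218, 230, 238.
Linear molecule, 5 cuts → 6 fragments:
  1–51 → 51 bp
  52–156 → 105 bp
  157–218 → 62 bp
  219–230 → 12 bp
  231–238 → 8 bp
  239–255 → 17 bp
Sorted largest to smallest: 105, 62, 51, 17, 12, 8 bp.

105, 62, 51, 17, 12, 8 bp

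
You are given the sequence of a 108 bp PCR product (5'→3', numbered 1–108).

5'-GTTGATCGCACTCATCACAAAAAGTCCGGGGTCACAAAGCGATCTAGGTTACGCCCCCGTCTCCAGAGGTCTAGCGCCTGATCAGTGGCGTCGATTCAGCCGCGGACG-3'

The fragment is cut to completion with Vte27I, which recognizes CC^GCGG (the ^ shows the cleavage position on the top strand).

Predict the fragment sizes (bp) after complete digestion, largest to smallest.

The Vte27I site (CCGCGG) starts at position 100.
Vte27I cuts after base 2 of each site, so after position 101.
Linear molecule, 1 cut → 2 fragments:
  1–101 → 101 bp
  102–108 → 7 bp
Sorted largest to smallest: 101, 7 bp.

101, 7 bp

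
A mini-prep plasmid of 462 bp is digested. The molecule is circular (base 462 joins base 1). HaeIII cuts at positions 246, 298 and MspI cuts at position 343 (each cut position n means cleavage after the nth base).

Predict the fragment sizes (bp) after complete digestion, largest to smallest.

Combined cut positions (sorted): 246, 298, 343.
Circular molecule, 3 cuts → 3 fragments:
  298 − 246 = 52 bp
  343 − 298 = 45 bp
  wrap: 462 − 343 + 246 = 365 bp
Sorted largest to smallest: 365, 52, 45 bp.

365, 52, 45 bp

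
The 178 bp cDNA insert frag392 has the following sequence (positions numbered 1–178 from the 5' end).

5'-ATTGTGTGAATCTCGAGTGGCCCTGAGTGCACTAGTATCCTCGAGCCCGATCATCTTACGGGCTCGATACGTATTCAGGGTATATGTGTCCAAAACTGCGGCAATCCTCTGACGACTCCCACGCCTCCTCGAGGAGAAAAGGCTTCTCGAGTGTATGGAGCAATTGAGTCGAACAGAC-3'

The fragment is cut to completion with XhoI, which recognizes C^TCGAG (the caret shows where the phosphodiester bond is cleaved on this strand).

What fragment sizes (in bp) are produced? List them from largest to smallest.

88, 32, 28, 18, 12 bp

XhoI sites (CTCGAG) start at positions 12, 40, 128, 146.
XhoI cuts after the first base of each site, so after positions 12, 40, 128, 146.
Linear molecule, 4 cuts → 5 fragments:
  1–12 → 12 bp
  13–40 → 28 bp
  41–128 → 88 bp
  129–146 → 18 bp
  147–178 → 32 bp
Sorted largest to smallest: 88, 32, 28, 18, 12 bp.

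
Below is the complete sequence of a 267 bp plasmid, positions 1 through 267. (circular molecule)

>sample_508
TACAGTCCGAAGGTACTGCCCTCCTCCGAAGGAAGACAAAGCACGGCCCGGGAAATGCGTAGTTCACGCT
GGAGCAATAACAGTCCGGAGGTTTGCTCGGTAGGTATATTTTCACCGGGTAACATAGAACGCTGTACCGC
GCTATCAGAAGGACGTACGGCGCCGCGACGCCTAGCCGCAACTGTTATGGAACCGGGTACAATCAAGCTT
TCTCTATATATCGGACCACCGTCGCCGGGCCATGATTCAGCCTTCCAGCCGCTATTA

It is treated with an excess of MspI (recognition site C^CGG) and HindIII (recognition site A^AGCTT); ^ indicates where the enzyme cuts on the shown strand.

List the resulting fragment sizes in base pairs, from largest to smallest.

MspI sites (CCGG) start at positions 48, 85, 115, 193, 235.
MspI cuts after the first base of each site, so after positions 48, 85, 115, 193, 235.
The HindIII site (AAGCTT) starts at position 205.
HindIII cuts after the first base of each site, so after position 205.
Combined cut positions: 48, 85, 115, 193, 205, 235.
Circular molecule, 6 cuts → 6 fragments:
  49–85 → 37 bp
  86–115 → 30 bp
  116–193 → 78 bp
  194–205 → 12 bp
  206–235 → 30 bp
  236–267 then 1–48 → 32 + 48 = 80 bp
Sorted largest to smallest: 80, 78, 37, 30, 30, 12 bp.

80, 78, 37, 30, 30, 12 bp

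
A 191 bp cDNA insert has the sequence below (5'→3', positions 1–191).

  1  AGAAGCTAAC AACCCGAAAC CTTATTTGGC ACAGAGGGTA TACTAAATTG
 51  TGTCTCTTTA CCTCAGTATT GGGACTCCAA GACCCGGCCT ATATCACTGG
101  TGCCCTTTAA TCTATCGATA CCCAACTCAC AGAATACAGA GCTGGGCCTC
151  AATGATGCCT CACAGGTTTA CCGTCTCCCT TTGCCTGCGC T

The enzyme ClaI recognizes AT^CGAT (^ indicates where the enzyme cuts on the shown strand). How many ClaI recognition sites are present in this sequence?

ATCGAT occurs starting at position 114.
ClaI cuts at 1 site.

1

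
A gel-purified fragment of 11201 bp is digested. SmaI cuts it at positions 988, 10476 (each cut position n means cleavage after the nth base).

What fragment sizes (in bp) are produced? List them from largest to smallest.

Linear molecule, 2 cuts → 3 fragments:
  988 − 0 = 988 bp
  10476 − 988 = 9488 bp
  11201 − 10476 = 725 bp
Sorted largest to smallest: 9488, 988, 725 bp.

9488, 988, 725 bp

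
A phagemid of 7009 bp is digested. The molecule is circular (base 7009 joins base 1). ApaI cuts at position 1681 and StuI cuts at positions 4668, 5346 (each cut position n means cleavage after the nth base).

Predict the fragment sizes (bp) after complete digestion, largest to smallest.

3344, 2987, 678 bp

Combined cut positions (sorted): 1681, 4668, 5346.
Circular molecule, 3 cuts → 3 fragments:
  4668 − 1681 = 2987 bp
  5346 − 4668 = 678 bp
  wrap: 7009 − 5346 + 1681 = 3344 bp
Sorted largest to smallest: 3344, 2987, 678 bp.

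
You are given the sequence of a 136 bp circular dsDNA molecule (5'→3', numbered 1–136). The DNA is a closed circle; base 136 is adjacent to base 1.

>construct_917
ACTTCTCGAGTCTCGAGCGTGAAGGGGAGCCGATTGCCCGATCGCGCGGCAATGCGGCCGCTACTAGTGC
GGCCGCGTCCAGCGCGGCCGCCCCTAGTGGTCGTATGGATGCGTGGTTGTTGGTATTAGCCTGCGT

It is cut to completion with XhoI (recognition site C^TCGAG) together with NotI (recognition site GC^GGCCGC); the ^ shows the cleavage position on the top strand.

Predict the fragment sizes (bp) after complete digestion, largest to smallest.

XhoI sites (CTCGAG) start at positions 5, 12.
XhoI cuts after the first base of each site, so after positions 5, 12.
NotI sites (GCGGCCGC) start at positions 54, 69, 84.
NotI cuts after base 2 of each site, so after positions 55, 70, 85.
Combined cut positions: 5, 12, 55, 70, 85.
Circular molecule, 5 cuts → 5 fragments:
  6–12 → 7 bp
  13–55 → 43 bp
  56–70 → 15 bp
  71–85 → 15 bp
  86–136 then 1–5 → 51 + 5 = 56 bp
Sorted largest to smallest: 56, 43, 15, 15, 7 bp.

56, 43, 15, 15, 7 bp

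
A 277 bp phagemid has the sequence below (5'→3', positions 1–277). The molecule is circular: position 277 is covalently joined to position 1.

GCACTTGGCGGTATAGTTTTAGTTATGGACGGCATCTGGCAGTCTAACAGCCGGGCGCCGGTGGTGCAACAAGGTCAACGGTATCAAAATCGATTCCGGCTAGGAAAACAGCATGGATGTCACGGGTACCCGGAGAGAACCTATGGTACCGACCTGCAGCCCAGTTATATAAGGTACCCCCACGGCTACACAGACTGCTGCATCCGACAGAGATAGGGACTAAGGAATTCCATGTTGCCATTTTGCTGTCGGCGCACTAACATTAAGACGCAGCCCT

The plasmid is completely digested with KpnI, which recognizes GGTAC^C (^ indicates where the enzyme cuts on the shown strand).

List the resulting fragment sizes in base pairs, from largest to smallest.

229, 28, 20 bp

KpnI sites (GGTACC) start at positions 125, 145, 173.
KpnI cuts after base 5 of each site (before the last base), so after positions 129, 149, 177.
Circular molecule, 3 cuts → 3 fragments:
  130–149 → 20 bp
  150–177 → 28 bp
  178–277 then 1–129 → 100 + 129 = 229 bp
Sorted largest to smallest: 229, 28, 20 bp.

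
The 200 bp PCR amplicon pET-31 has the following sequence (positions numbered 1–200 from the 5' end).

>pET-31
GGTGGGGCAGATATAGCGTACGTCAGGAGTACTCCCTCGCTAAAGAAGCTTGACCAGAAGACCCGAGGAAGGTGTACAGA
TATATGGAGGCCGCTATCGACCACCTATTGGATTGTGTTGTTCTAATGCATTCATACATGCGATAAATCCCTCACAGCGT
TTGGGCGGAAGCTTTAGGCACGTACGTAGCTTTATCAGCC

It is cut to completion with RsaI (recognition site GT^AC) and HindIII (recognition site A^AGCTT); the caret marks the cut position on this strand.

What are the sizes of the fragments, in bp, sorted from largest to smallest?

94, 29, 19, 17, 16, 14, 11 bp

RsaI sites (GTAC) start at positions 18, 29, 74, 182.
RsaI cuts after base 2 of each site, so after positions 19, 30, 75, 183.
HindIII sites (AAGCTT) start at positions 46, 169.
HindIII cuts after the first base of each site, so after positions 46, 169.
Combined cut positions: 19, 30, 46, 75, 169, 183.
Linear molecule, 6 cuts → 7 fragments:
  1–19 → 19 bp
  20–30 → 11 bp
  31–46 → 16 bp
  47–75 → 29 bp
  76–169 → 94 bp
  170–183 → 14 bp
  184–200 → 17 bp
Sorted largest to smallest: 94, 29, 19, 17, 16, 14, 11 bp.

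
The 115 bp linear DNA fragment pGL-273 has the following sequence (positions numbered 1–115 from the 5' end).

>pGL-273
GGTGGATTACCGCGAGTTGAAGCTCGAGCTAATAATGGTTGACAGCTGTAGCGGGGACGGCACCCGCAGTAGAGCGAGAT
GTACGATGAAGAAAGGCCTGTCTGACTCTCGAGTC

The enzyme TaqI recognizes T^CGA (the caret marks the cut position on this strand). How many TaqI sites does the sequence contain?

2

TCGA occurs starting at positions 24, 109.
TaqI cuts at 2 sites.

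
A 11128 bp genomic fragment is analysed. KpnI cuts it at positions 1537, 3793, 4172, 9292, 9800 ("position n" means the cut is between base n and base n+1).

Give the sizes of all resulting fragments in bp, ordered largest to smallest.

Linear molecule, 5 cuts → 6 fragments:
  1537 − 0 = 1537 bp
  3793 − 1537 = 2256 bp
  4172 − 3793 = 379 bp
  9292 − 4172 = 5120 bp
  9800 − 9292 = 508 bp
  11128 − 9800 = 1328 bp
Sorted largest to smallest: 5120, 2256, 1537, 1328, 508, 379 bp.

5120, 2256, 1537, 1328, 508, 379 bp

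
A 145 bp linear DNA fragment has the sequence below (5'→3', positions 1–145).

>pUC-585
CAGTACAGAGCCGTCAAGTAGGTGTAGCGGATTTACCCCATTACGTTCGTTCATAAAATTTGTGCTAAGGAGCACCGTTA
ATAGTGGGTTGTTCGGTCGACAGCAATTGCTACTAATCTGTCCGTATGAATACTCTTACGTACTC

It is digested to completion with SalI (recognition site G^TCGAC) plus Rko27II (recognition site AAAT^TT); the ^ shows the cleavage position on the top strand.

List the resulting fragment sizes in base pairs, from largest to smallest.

The SalI site (GTCGAC) starts at position 96.
SalI cuts after the first base of each site, so after position 96.
The Rko27II site (AAATTT) starts at position 56.
Rko27II cuts after base 4 of each site, so after position 59.
Combined cut positions: 59, 96.
Linear molecule, 2 cuts → 3 fragments:
  1–59 → 59 bp
  60–96 → 37 bp
  97–145 → 49 bp
Sorted largest to smallest: 59, 49, 37 bp.

59, 49, 37 bp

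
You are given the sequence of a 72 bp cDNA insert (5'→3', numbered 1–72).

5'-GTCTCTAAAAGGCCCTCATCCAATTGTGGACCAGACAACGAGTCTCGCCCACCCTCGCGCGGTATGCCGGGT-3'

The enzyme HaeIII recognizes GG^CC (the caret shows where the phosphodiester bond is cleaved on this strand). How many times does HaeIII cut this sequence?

1

GGCC occurs starting at position 11.
HaeIII cuts at 1 site.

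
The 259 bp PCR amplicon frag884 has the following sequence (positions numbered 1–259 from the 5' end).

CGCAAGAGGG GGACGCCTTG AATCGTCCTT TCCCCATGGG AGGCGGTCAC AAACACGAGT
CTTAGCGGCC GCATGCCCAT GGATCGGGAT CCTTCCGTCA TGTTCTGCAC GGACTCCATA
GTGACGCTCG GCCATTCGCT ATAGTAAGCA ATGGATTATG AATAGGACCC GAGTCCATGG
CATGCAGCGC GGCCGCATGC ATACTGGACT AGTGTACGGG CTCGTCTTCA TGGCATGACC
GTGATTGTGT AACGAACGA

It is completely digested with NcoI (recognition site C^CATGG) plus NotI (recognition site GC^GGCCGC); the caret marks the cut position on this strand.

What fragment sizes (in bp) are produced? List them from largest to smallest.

98, 69, 34, 32, 15, 11 bp

NcoI sites (CCATGG) start at positions 34, 77, 175.
NcoI cuts after the first base of each site, so after positions 34, 77, 175.
NotI sites (GCGGCCGC) start at positions 65, 189.
NotI cuts after base 2 of each site, so after positions 66, 190.
Combined cut positions: 34, 66, 77, 175, 190.
Linear molecule, 5 cuts → 6 fragments:
  1–34 → 34 bp
  35–66 → 32 bp
  67–77 → 11 bp
  78–175 → 98 bp
  176–190 → 15 bp
  191–259 → 69 bp
Sorted largest to smallest: 98, 69, 34, 32, 15, 11 bp.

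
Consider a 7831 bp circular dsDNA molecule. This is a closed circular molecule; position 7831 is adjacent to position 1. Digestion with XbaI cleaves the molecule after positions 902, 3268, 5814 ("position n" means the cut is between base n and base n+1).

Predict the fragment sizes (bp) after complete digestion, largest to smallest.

Circular molecule, 3 cuts → 3 fragments:
  3268 − 902 = 2366 bp
  5814 − 3268 = 2546 bp
  wrap: 7831 − 5814 + 902 = 2919 bp
Sorted largest to smallest: 2919, 2546, 2366 bp.

2919, 2546, 2366 bp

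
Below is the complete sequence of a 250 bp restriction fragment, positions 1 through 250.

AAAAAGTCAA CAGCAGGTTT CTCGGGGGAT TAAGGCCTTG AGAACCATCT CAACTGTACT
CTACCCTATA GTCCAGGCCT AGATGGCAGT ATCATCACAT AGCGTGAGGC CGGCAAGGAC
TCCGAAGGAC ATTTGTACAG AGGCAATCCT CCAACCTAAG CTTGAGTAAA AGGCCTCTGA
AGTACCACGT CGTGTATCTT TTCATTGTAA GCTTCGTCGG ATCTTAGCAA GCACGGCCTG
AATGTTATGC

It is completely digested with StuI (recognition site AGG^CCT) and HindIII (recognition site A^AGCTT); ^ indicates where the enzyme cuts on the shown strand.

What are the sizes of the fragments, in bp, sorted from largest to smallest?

81, 42, 41, 36, 35, 15 bp

StuI sites (AGGCCT) start at positions 33, 75, 171.
StuI cuts after base 3 of each site, so after positions 35, 77, 173.
HindIII sites (AAGCTT) start at positions 158, 209.
HindIII cuts after the first base of each site, so after positions 158, 209.
Combined cut positions: 35, 77, 158, 173, 209.
Linear molecule, 5 cuts → 6 fragments:
  1–35 → 35 bp
  36–77 → 42 bp
  78–158 → 81 bp
  159–173 → 15 bp
  174–209 → 36 bp
  210–250 → 41 bp
Sorted largest to smallest: 81, 42, 41, 36, 35, 15 bp.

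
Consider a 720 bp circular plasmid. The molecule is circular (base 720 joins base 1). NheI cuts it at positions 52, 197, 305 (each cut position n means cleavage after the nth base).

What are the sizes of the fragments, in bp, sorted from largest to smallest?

467, 145, 108 bp

Circular molecule, 3 cuts → 3 fragments:
  197 − 52 = 145 bp
  305 − 197 = 108 bp
  wrap: 720 − 305 + 52 = 467 bp
Sorted largest to smallest: 467, 145, 108 bp.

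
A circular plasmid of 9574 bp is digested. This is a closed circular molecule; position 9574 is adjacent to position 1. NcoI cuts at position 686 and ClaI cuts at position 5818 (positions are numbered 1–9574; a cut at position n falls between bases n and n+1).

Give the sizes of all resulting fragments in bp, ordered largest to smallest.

5132, 4442 bp

Combined cut positions (sorted): 686, 5818.
Circular molecule, 2 cuts → 2 fragments:
  5818 − 686 = 5132 bp
  wrap: 9574 − 5818 + 686 = 4442 bp
Sorted largest to smallest: 5132, 4442 bp.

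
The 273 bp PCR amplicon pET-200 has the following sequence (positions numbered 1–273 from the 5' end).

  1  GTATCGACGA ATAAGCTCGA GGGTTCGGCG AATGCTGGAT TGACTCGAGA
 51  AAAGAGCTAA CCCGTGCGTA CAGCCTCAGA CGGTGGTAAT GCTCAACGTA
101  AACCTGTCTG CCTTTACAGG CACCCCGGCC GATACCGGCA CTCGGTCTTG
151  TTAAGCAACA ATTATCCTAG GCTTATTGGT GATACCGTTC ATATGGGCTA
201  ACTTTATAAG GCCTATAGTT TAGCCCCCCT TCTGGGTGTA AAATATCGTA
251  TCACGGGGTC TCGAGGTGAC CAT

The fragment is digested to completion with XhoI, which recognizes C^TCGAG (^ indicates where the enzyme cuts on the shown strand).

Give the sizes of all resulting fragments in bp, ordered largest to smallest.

XhoI sites (CTCGAG) start at positions 16, 44, 260.
XhoI cuts after the first base of each site, so after positions 16, 44, 260.
Linear molecule, 3 cuts → 4 fragments:
  1–16 → 16 bp
  17–44 → 28 bp
  45–260 → 216 bp
  261–273 → 13 bp
Sorted largest to smallest: 216, 28, 16, 13 bp.

216, 28, 16, 13 bp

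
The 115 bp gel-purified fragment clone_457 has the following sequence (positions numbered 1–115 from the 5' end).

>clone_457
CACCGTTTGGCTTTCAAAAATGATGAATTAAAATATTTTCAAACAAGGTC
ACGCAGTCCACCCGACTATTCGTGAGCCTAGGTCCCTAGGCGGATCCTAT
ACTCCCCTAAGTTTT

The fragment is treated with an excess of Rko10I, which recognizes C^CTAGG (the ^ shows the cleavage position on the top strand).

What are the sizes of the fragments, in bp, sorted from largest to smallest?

Rko10I sites (CCTAGG) start at positions 77, 85.
Rko10I cuts after the first base of each site, so after positions 77, 85.
Linear molecule, 2 cuts → 3 fragments:
  1–77 → 77 bp
  78–85 → 8 bp
  86–115 → 30 bp
Sorted largest to smallest: 77, 30, 8 bp.

77, 30, 8 bp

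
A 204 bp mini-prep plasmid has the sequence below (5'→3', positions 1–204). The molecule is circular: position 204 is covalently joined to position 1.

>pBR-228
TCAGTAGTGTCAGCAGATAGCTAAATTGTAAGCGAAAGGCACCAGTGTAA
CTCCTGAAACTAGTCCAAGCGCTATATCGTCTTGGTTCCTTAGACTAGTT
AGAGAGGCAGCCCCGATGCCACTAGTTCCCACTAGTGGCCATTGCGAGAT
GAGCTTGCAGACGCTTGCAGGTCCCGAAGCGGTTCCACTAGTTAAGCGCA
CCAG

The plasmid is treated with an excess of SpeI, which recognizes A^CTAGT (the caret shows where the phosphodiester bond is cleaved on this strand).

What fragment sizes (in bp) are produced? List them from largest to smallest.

76, 56, 35, 27, 10 bp

SpeI sites (ACTAGT) start at positions 59, 94, 121, 131, 187.
SpeI cuts after the first base of each site, so after positions 59, 94, 121, 131, 187.
Circular molecule, 5 cuts → 5 fragments:
  60–94 → 35 bp
  95–121 → 27 bp
  122–131 → 10 bp
  132–187 → 56 bp
  188–204 then 1–59 → 17 + 59 = 76 bp
Sorted largest to smallest: 76, 56, 35, 27, 10 bp.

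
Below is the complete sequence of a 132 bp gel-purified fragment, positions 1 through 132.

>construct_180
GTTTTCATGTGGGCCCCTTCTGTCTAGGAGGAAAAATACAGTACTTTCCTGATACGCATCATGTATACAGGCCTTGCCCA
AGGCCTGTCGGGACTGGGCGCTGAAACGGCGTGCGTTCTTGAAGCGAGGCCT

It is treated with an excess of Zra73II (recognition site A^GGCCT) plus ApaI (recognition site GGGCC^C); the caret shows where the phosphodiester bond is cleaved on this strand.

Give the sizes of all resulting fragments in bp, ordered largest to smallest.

54, 46, 15, 12, 5 bp

Zra73II sites (AGGCCT) start at positions 69, 81, 127.
Zra73II cuts after the first base of each site, so after positions 69, 81, 127.
The ApaI site (GGGCCC) starts at position 11.
ApaI cuts after base 5 of each site (before the last base), so after position 15.
Combined cut positions: 15, 69, 81, 127.
Linear molecule, 4 cuts → 5 fragments:
  1–15 → 15 bp
  16–69 → 54 bp
  70–81 → 12 bp
  82–127 → 46 bp
  128–132 → 5 bp
Sorted largest to smallest: 54, 46, 15, 12, 5 bp.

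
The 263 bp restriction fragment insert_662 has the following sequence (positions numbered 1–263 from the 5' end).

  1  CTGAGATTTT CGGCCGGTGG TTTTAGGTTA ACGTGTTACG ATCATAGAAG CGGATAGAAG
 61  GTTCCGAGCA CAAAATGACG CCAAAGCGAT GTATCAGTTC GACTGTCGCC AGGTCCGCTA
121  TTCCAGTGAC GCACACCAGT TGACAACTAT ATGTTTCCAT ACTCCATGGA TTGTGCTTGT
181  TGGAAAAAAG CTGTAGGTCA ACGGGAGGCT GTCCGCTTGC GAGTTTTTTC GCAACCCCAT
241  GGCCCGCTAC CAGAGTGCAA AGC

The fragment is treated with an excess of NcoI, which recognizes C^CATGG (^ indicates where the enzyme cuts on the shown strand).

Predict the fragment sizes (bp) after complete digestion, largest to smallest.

164, 73, 26 bp

NcoI sites (CCATGG) start at positions 164, 237.
NcoI cuts after the first base of each site, so after positions 164, 237.
Linear molecule, 2 cuts → 3 fragments:
  1–164 → 164 bp
  165–237 → 73 bp
  238–263 → 26 bp
Sorted largest to smallest: 164, 73, 26 bp.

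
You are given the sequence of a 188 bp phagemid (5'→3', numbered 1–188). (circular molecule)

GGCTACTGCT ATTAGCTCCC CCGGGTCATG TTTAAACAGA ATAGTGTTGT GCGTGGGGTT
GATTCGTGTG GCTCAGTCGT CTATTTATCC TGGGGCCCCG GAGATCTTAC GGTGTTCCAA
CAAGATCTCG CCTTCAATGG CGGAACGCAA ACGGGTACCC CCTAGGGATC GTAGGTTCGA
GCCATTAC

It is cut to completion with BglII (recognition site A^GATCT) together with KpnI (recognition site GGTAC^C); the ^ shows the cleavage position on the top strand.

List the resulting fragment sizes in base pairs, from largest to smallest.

BglII sites (AGATCT) start at positions 102, 123.
BglII cuts after the first base of each site, so after positions 102, 123.
The KpnI site (GGTACC) starts at position 154.
KpnI cuts after base 5 of each site (before the last base), so after position 158.
Combined cut positions: 102, 123, 158.
Circular molecule, 3 cuts → 3 fragments:
  103–123 → 21 bp
  124–158 → 35 bp
  159–188 then 1–102 → 30 + 102 = 132 bp
Sorted largest to smallest: 132, 35, 21 bp.

132, 35, 21 bp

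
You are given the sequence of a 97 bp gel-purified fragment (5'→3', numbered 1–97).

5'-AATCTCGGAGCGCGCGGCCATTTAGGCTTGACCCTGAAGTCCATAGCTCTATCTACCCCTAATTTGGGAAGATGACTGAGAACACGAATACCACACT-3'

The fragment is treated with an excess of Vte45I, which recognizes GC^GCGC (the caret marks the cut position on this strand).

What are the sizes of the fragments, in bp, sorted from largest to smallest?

86, 11 bp

The Vte45I site (GCGCGC) starts at position 10.
Vte45I cuts after base 2 of each site, so after position 11.
Linear molecule, 1 cut → 2 fragments:
  1–11 → 11 bp
  12–97 → 86 bp
Sorted largest to smallest: 86, 11 bp.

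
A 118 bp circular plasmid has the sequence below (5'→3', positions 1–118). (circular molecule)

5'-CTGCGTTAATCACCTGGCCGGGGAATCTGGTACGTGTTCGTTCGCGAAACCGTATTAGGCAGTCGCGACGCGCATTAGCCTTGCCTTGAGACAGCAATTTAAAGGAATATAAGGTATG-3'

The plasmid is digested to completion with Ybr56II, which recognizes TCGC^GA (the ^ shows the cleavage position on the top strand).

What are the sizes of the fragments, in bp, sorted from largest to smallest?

Ybr56II sites (TCGCGA) start at positions 42, 63.
Ybr56II cuts after base 4 of each site, so after positions 45, 66.
Circular molecule, 2 cuts → 2 fragments:
  46–66 → 21 bp
  67–118 then 1–45 → 52 + 45 = 97 bp
Sorted largest to smallest: 97, 21 bp.

97, 21 bp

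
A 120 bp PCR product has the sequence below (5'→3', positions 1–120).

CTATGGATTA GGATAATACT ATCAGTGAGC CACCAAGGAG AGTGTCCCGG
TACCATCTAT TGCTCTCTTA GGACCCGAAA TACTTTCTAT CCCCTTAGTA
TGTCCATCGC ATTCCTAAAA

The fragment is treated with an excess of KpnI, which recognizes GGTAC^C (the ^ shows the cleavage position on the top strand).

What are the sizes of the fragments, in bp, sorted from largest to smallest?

The KpnI site (GGTACC) starts at position 49.
KpnI cuts after base 5 of each site (before the last base), so after position 53.
Linear molecule, 1 cut → 2 fragments:
  1–53 → 53 bp
  54–120 → 67 bp
Sorted largest to smallest: 67, 53 bp.

67, 53 bp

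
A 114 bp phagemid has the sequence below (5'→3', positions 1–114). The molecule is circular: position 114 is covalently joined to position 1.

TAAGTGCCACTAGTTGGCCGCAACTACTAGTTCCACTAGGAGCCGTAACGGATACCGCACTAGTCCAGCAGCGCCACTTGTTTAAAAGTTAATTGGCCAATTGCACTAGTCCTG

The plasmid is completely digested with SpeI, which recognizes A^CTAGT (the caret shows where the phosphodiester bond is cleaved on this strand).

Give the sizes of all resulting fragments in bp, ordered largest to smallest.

SpeI sites (ACTAGT) start at positions 9, 26, 59, 105.
SpeI cuts after the first base of each site, so after positions 9, 26, 59, 105.
Circular molecule, 4 cuts → 4 fragments:
  10–26 → 17 bp
  27–59 → 33 bp
  60–105 → 46 bp
  106–114 then 1–9 → 9 + 9 = 18 bp
Sorted largest to smallest: 46, 33, 18, 17 bp.

46, 33, 18, 17 bp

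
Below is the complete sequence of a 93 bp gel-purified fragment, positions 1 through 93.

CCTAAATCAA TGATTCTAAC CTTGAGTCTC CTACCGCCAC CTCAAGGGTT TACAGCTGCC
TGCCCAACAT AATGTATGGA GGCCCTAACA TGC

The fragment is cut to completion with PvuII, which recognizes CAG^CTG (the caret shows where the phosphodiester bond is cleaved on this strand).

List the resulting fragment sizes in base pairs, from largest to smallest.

55, 38 bp

The PvuII site (CAGCTG) starts at position 53.
PvuII cuts after base 3 of each site, so after position 55.
Linear molecule, 1 cut → 2 fragments:
  1–55 → 55 bp
  56–93 → 38 bp
Sorted largest to smallest: 55, 38 bp.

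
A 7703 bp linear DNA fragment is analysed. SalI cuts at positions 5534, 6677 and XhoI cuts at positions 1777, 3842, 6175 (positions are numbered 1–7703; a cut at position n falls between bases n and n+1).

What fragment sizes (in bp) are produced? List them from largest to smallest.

2065, 1777, 1692, 1026, 641, 502 bp

Combined cut positions (sorted): 1777, 3842, 5534, 6175, 6677.
Linear molecule, 5 cuts → 6 fragments:
  1777 − 0 = 1777 bp
  3842 − 1777 = 2065 bp
  5534 − 3842 = 1692 bp
  6175 − 5534 = 641 bp
  6677 − 6175 = 502 bp
  7703 − 6677 = 1026 bp
Sorted largest to smallest: 2065, 1777, 1692, 1026, 641, 502 bp.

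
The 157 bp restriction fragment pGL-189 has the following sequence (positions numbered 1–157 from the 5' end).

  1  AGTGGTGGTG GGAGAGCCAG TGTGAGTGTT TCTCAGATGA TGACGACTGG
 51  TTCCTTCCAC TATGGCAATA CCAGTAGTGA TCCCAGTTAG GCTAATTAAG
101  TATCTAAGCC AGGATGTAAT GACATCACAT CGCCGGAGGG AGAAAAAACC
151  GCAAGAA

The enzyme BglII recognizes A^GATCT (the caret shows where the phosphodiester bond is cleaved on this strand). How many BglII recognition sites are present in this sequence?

No occurrence of AGATCT is present in the sequence.
BglII does not cut: 0 sites.

0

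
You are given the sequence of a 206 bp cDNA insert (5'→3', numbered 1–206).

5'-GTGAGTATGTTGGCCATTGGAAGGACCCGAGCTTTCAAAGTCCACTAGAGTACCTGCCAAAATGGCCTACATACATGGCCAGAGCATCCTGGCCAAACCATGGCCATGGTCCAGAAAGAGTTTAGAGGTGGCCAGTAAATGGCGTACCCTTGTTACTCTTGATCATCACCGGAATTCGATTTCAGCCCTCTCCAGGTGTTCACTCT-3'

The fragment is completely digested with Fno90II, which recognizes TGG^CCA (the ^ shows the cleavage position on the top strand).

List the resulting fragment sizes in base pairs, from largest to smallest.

Fno90II sites (TGGCCA) start at positions 11, 76, 90, 101, 129.
Fno90II cuts after base 3 of each site, so after positions 13, 78, 92, 103, 131.
Linear molecule, 5 cuts → 6 fragments:
  1–13 → 13 bp
  14–78 → 65 bp
  79–92 → 14 bp
  93–103 → 11 bp
  104–131 → 28 bp
  132–206 → 75 bp
Sorted largest to smallest: 75, 65, 28, 14, 13, 11 bp.

75, 65, 28, 14, 13, 11 bp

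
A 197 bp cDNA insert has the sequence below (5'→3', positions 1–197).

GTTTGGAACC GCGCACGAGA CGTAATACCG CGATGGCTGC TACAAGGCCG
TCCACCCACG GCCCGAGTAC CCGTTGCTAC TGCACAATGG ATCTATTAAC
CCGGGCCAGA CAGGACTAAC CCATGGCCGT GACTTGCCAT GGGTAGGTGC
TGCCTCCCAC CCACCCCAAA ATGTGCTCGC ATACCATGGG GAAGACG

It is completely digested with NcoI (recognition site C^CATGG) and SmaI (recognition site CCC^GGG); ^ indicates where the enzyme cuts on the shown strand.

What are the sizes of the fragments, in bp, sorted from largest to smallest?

102, 47, 19, 16, 13 bp

NcoI sites (CCATGG) start at positions 121, 137, 184.
NcoI cuts after the first base of each site, so after positions 121, 137, 184.
The SmaI site (CCCGGG) starts at position 100.
SmaI cuts after base 3 of each site, so after position 102.
Combined cut positions: 102, 121, 137, 184.
Linear molecule, 4 cuts → 5 fragments:
  1–102 → 102 bp
  103–121 → 19 bp
  122–137 → 16 bp
  138–184 → 47 bp
  185–197 → 13 bp
Sorted largest to smallest: 102, 47, 19, 16, 13 bp.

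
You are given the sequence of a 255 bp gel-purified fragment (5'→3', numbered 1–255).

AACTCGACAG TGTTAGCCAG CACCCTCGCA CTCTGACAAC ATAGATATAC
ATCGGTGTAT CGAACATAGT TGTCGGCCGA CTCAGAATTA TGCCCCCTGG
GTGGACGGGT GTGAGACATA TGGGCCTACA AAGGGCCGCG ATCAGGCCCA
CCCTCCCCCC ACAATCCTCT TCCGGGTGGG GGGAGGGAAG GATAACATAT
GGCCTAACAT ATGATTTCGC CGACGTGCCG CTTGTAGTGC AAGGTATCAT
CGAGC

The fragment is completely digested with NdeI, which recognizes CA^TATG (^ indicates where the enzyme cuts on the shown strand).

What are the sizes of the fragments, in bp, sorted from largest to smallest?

118, 79, 46, 12 bp

NdeI sites (CATATG) start at positions 117, 196, 208.
NdeI cuts after base 2 of each site, so after positions 118, 197, 209.
Linear molecule, 3 cuts → 4 fragments:
  1–118 → 118 bp
  119–197 → 79 bp
  198–209 → 12 bp
  210–255 → 46 bp
Sorted largest to smallest: 118, 79, 46, 12 bp.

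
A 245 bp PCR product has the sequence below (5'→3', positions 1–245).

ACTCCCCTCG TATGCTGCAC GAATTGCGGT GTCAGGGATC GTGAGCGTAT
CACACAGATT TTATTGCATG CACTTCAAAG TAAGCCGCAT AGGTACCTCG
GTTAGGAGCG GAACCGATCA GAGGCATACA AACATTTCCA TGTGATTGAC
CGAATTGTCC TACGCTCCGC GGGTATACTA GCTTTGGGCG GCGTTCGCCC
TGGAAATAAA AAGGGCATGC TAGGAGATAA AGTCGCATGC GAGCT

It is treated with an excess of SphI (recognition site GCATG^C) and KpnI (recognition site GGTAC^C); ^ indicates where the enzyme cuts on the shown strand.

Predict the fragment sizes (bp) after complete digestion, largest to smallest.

123, 70, 26, 20, 6 bp

SphI sites (GCATGC) start at positions 66, 215, 235.
SphI cuts after base 5 of each site (before the last base), so after positions 70, 219, 239.
The KpnI site (GGTACC) starts at position 92.
KpnI cuts after base 5 of each site (before the last base), so after position 96.
Combined cut positions: 70, 96, 219, 239.
Linear molecule, 4 cuts → 5 fragments:
  1–70 → 70 bp
  71–96 → 26 bp
  97–219 → 123 bp
  220–239 → 20 bp
  240–245 → 6 bp
Sorted largest to smallest: 123, 70, 26, 20, 6 bp.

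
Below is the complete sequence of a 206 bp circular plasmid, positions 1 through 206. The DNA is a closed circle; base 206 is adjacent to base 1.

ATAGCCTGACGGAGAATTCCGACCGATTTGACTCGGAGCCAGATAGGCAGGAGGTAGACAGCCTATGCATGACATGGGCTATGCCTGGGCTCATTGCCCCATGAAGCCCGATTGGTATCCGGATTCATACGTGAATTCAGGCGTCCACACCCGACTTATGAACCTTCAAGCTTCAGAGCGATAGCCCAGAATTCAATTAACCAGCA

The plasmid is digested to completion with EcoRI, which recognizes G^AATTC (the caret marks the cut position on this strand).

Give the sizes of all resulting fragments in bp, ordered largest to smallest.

EcoRI sites (GAATTC) start at positions 14, 133, 189.
EcoRI cuts after the first base of each site, so after positions 14, 133, 189.
Circular molecule, 3 cuts → 3 fragments:
  15–133 → 119 bp
  134–189 → 56 bp
  190–206 then 1–14 → 17 + 14 = 31 bp
Sorted largest to smallest: 119, 56, 31 bp.

119, 56, 31 bp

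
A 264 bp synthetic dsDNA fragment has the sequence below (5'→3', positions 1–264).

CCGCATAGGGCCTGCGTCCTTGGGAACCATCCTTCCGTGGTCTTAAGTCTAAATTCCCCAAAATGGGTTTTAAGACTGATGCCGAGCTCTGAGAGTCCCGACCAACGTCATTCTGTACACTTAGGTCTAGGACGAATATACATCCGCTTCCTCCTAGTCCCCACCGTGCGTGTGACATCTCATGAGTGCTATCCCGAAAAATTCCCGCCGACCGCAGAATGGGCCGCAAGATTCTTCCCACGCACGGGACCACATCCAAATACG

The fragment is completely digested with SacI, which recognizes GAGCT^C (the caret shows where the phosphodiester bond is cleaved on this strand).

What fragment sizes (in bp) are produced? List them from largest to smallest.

176, 88 bp

The SacI site (GAGCTC) starts at position 84.
SacI cuts after base 5 of each site (before the last base), so after position 88.
Linear molecule, 1 cut → 2 fragments:
  1–88 → 88 bp
  89–264 → 176 bp
Sorted largest to smallest: 176, 88 bp.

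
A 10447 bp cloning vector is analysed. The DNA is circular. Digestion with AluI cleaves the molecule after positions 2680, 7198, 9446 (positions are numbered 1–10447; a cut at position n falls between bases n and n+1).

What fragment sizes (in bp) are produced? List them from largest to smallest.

Circular molecule, 3 cuts → 3 fragments:
  7198 − 2680 = 4518 bp
  9446 − 7198 = 2248 bp
  wrap: 10447 − 9446 + 2680 = 3681 bp
Sorted largest to smallest: 4518, 3681, 2248 bp.

4518, 3681, 2248 bp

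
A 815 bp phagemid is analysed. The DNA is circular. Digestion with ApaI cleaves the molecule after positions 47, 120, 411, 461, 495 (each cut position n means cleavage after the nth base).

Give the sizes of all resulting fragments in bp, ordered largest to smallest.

Circular molecule, 5 cuts → 5 fragments:
  120 − 47 = 73 bp
  411 − 120 = 291 bp
  461 − 411 = 50 bp
  495 − 461 = 34 bp
  wrap: 815 − 495 + 47 = 367 bp
Sorted largest to smallest: 367, 291, 73, 50, 34 bp.

367, 291, 73, 50, 34 bp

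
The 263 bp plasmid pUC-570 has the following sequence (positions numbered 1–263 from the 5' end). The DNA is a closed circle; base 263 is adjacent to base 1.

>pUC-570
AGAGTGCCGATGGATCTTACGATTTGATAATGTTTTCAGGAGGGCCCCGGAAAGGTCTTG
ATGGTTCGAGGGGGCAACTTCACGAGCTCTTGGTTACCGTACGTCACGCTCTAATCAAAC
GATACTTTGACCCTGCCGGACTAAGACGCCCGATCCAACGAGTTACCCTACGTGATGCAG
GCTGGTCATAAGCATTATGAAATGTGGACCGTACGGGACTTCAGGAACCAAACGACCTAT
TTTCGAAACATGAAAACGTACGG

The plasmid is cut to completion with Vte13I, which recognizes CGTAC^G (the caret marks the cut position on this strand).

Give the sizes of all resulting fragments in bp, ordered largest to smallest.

112, 104, 47 bp

Vte13I sites (CGTACG) start at positions 98, 210, 257.
Vte13I cuts after base 5 of each site (before the last base), so after positions 102, 214, 261.
Circular molecule, 3 cuts → 3 fragments:
  103–214 → 112 bp
  215–261 → 47 bp
  262–263 then 1–102 → 2 + 102 = 104 bp
Sorted largest to smallest: 112, 104, 47 bp.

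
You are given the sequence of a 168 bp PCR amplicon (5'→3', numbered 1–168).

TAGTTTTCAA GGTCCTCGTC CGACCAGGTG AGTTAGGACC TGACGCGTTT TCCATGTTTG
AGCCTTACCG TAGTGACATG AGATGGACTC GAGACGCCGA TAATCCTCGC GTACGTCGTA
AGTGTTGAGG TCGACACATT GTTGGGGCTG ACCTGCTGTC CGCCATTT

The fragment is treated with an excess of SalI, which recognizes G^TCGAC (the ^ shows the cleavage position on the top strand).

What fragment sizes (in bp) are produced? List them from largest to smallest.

The SalI site (GTCGAC) starts at position 130.
SalI cuts after the first base of each site, so after position 130.
Linear molecule, 1 cut → 2 fragments:
  1–130 → 130 bp
  131–168 → 38 bp
Sorted largest to smallest: 130, 38 bp.

130, 38 bp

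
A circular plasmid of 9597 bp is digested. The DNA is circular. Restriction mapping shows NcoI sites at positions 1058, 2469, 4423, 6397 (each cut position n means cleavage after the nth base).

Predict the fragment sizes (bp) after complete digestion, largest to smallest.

Circular molecule, 4 cuts → 4 fragments:
  2469 − 1058 = 1411 bp
  4423 − 2469 = 1954 bp
  6397 − 4423 = 1974 bp
  wrap: 9597 − 6397 + 1058 = 4258 bp
Sorted largest to smallest: 4258, 1974, 1954, 1411 bp.

4258, 1974, 1954, 1411 bp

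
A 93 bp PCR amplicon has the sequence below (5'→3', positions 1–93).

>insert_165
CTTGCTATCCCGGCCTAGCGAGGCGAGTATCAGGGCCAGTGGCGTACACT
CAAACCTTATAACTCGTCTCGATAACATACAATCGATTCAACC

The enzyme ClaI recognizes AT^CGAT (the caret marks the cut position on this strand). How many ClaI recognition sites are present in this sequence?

ATCGAT occurs starting at position 82.
ClaI cuts at 1 site.

1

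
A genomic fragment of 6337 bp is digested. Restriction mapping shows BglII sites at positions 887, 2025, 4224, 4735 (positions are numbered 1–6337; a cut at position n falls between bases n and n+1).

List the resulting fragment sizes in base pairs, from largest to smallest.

2199, 1602, 1138, 887, 511 bp

Linear molecule, 4 cuts → 5 fragments:
  887 − 0 = 887 bp
  2025 − 887 = 1138 bp
  4224 − 2025 = 2199 bp
  4735 − 4224 = 511 bp
  6337 − 4735 = 1602 bp
Sorted largest to smallest: 2199, 1602, 1138, 887, 511 bp.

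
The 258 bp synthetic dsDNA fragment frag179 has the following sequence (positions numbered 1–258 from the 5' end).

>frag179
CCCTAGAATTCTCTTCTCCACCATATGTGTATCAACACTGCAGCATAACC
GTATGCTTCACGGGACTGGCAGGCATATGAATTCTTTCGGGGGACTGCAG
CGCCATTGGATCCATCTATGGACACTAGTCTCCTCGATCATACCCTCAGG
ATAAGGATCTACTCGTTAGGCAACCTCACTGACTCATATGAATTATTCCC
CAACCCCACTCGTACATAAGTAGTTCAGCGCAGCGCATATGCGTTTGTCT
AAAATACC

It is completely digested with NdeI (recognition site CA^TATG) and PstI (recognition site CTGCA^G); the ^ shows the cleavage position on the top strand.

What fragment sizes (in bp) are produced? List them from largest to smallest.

NdeI sites (CATATG) start at positions 22, 74, 185, 236.
NdeI cuts after base 2 of each site, so after positions 23, 75, 186, 237.
PstI sites (CTGCAG) start at positions 38, 95.
PstI cuts after base 5 of each site (before the last base), so after positions 42, 99.
Combined cut positions: 23, 42, 75, 99, 186, 237.
Linear molecule, 6 cuts → 7 fragments:
  1–23 → 23 bp
  24–42 → 19 bp
  43–75 → 33 bp
  76–99 → 24 bp
  100–186 → 87 bp
  187–237 → 51 bp
  238–258 → 21 bp
Sorted largest to smallest: 87, 51, 33, 24, 23, 21, 19 bp.

87, 51, 33, 24, 23, 21, 19 bp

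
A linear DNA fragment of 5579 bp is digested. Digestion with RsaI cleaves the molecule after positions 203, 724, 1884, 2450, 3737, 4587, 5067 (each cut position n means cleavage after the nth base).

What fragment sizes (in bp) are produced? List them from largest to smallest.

Linear molecule, 7 cuts → 8 fragments:
  203 − 0 = 203 bp
  724 − 203 = 521 bp
  1884 − 724 = 1160 bp
  2450 − 1884 = 566 bp
  3737 − 2450 = 1287 bp
  4587 − 3737 = 850 bp
  5067 − 4587 = 480 bp
  5579 − 5067 = 512 bp
Sorted largest to smallest: 1287, 1160, 850, 566, 521, 512, 480, 203 bp.

1287, 1160, 850, 566, 521, 512, 480, 203 bp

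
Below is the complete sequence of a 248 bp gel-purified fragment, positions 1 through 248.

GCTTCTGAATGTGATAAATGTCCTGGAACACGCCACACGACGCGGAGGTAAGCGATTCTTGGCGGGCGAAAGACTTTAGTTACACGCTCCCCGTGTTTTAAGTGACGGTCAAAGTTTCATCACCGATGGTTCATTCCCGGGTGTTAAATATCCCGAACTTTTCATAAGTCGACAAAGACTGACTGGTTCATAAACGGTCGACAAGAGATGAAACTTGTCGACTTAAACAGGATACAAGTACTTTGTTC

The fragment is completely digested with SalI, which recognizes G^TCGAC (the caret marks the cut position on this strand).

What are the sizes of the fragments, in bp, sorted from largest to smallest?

SalI sites (GTCGAC) start at positions 168, 197, 217.
SalI cuts after the first base of each site, so after positions 168, 197, 217.
Linear molecule, 3 cuts → 4 fragments:
  1–168 → 168 bp
  169–197 → 29 bp
  198–217 → 20 bp
  218–248 → 31 bp
Sorted largest to smallest: 168, 31, 29, 20 bp.

168, 31, 29, 20 bp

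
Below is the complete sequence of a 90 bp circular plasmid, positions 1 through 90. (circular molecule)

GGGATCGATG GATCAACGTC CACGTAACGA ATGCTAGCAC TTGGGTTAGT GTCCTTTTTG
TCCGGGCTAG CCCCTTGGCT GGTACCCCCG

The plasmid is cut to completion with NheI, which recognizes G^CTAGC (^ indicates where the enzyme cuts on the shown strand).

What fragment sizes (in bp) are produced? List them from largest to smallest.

57, 33 bp

NheI sites (GCTAGC) start at positions 33, 66.
NheI cuts after the first base of each site, so after positions 33, 66.
Circular molecule, 2 cuts → 2 fragments:
  34–66 → 33 bp
  67–90 then 1–33 → 24 + 33 = 57 bp
Sorted largest to smallest: 57, 33 bp.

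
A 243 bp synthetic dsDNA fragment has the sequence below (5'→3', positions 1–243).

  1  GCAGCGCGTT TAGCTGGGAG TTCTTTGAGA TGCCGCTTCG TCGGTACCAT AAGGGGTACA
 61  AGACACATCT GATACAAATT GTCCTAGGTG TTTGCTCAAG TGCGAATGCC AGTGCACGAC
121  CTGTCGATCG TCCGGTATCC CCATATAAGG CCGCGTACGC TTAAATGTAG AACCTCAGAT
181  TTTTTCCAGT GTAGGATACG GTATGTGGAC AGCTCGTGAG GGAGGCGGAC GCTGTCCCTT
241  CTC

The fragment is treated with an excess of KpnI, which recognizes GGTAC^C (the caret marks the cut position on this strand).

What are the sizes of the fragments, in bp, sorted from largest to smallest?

The KpnI site (GGTACC) starts at position 43.
KpnI cuts after base 5 of each site (before the last base), so after position 47.
Linear molecule, 1 cut → 2 fragments:
  1–47 → 47 bp
  48–243 → 196 bp
Sorted largest to smallest: 196, 47 bp.

196, 47 bp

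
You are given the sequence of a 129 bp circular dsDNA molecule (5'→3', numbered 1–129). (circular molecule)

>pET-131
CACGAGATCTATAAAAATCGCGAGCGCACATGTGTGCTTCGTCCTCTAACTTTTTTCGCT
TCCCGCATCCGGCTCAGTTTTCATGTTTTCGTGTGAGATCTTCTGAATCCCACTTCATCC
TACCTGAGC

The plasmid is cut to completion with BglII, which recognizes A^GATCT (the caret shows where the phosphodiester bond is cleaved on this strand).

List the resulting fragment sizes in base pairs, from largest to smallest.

BglII sites (AGATCT) start at positions 5, 96.
BglII cuts after the first base of each site, so after positions 5, 96.
Circular molecule, 2 cuts → 2 fragments:
  6–96 → 91 bp
  97–129 then 1–5 → 33 + 5 = 38 bp
Sorted largest to smallest: 91, 38 bp.

91, 38 bp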